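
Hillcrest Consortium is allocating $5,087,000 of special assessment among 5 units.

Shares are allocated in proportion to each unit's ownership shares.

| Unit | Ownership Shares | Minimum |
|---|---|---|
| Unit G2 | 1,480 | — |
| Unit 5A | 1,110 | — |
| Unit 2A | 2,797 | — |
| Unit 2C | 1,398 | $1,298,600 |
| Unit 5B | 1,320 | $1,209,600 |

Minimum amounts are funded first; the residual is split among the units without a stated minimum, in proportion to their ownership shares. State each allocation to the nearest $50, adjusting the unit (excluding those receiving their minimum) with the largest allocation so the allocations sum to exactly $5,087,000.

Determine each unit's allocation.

Minimums first: Unit 2C $1,298,600; Unit 5B $1,209,600. Residual $2,578,800.
Residual split over remaining ownership shares 5,387: Unit G2 708,487.84 → $708,500; Unit 5A 531,365.88 → $531,350; Unit 2A 1,338,946.28 → $1,338,950.

Unit G2: $708,500 · Unit 5A: $531,350 · Unit 2A: $1,338,950 · Unit 2C: $1,298,600 · Unit 5B: $1,209,600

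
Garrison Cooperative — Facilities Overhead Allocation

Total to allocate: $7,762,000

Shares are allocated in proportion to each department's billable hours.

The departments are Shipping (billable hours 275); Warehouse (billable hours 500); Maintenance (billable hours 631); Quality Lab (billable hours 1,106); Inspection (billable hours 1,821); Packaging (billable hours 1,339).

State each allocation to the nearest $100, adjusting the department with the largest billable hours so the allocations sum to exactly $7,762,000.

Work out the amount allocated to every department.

Combined billable hours = 5,672.
Unrounded shares: Shipping 275/5,672 × $7,762,000 = 376,331.10; Warehouse 500/5,672 × $7,762,000 = 684,238.36; Maintenance 631/5,672 × $7,762,000 = 863,508.82; Quality Lab 1,106/5,672 × $7,762,000 = 1,513,535.26; Inspection 1,821/5,672 × $7,762,000 = 2,491,996.12; Packaging 1,339/5,672 × $7,762,000 = 1,832,390.34.
After rounding ($100): Shipping $376,300; Warehouse $684,200; Maintenance $863,500; Quality Lab $1,513,500; Inspection $2,492,000; Packaging $1,832,400. Sum = $7,761,900.
Difference $7,762,000 − $7,761,900 = +$100 applied to largest billable hours (Inspection): Inspection becomes $2,492,100.

Shipping: $376,300; Warehouse: $684,200; Maintenance: $863,500; Quality Lab: $1,513,500; Inspection: $2,492,100; Packaging: $1,832,400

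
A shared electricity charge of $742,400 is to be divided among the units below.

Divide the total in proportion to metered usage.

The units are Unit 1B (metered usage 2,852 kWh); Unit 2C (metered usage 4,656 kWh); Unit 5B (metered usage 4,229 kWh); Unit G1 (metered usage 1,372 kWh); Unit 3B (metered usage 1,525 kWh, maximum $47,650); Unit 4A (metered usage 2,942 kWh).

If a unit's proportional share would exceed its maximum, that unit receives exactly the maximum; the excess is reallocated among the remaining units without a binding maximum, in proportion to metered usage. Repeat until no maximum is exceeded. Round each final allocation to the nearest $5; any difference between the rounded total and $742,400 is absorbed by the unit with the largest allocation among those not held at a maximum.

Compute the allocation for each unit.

Unit 1B: $123,445 · Unit 2C: $201,530 · Unit 5B: $183,050 · Unit G1: $59,385 · Unit 3B: $47,650 · Unit 4A: $127,340

Total metered usage = 17,576.
Pro-rata shares before constraints: Unit 1B 120,466.82; Unit 2C 196,666.73; Unit 5B 178,630.50; Unit G1 57,952.48; Unit 3B 64,415.11; Unit 4A 124,268.37.
Cap binds for Unit 3B ($47,650); residual $694,750 reallocated over remaining metered usage 16,051.
Remaining shares: Unit 1B 123,445.70 → $123,445; Unit 2C 201,529.87 → $201,530; Unit 5B 183,047.65 → $183,050; Unit G1 59,385.52 → $59,385; Unit 4A 127,341.26 → $127,340.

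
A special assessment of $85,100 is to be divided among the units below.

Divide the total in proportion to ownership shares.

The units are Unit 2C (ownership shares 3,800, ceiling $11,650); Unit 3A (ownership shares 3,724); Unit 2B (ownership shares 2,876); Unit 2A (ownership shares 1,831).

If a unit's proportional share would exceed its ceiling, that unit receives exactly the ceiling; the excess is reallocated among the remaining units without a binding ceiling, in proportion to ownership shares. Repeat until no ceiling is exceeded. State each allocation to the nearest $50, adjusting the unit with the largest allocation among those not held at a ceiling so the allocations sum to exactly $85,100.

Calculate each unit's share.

Total ownership shares = 12,231.
Unconstrained shares: Unit 2C 26,439.38; Unit 3A 25,910.59; Unit 2B 20,010.43; Unit 2A 12,739.60.
Held at cap: Unit 2C ($11,650); residual $73,450 reallocated over remaining ownership shares 8,431.
Redistributed shares: Unit 3A 32,443.10 → $32,450; Unit 2B 25,055.41 → $25,050; Unit 2A 15,951.48 → $15,950.

Unit 2C: $11,650 · Unit 3A: $32,450 · Unit 2B: $25,050 · Unit 2A: $15,950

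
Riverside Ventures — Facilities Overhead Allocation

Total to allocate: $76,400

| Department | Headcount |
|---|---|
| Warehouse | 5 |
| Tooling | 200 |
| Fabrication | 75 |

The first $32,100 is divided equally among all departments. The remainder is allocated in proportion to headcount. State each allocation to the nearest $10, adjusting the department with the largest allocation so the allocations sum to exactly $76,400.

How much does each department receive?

First tranche $32,100 split equally: $10,700 each.
Remainder $44,300 by headcount (total 280): Warehouse 791.07 → $790; Tooling 31,642.86 → $31,640; Fabrication 11,866.07 → $11,870.
Totals: Warehouse $10,700 + $790 = $11,490; Tooling $10,700 + $31,640 = $42,340; Fabrication $10,700 + $11,870 = $22,570.

Warehouse: $11,490; Tooling: $42,340; Fabrication: $22,570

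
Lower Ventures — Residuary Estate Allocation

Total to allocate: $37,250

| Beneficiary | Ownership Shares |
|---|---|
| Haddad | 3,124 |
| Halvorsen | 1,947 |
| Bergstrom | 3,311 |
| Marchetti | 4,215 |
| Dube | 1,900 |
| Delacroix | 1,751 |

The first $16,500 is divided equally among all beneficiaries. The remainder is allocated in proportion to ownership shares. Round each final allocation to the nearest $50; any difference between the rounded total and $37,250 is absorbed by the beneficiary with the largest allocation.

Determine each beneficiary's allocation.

Haddad: $6,750 | Halvorsen: $5,250 | Bergstrom: $7,000 | Marchetti: $8,050 | Dube: $5,200 | Delacroix: $5,000

First tranche $16,500 split equally: $2,750 each.
Remainder $20,750 by ownership shares (total 16,248): Haddad 3,989.60 → $4,000; Halvorsen 2,486.48 → $2,500; Bergstrom 4,228.41 → $4,250; Marchetti 5,382.89 → $5,400; Dube 2,426.45 → $2,450; Delacroix 2,236.17 → $2,250.
Rounding difference −$100 on remainder applied to Marchetti.
Totals: Haddad $2,750 + $4,000 = $6,750; Halvorsen $2,750 + $2,500 = $5,250; Bergstrom $2,750 + $4,250 = $7,000; Marchetti $2,750 + $5,300 = $8,050; Dube $2,750 + $2,450 = $5,200; Delacroix $2,750 + $2,250 = $5,000.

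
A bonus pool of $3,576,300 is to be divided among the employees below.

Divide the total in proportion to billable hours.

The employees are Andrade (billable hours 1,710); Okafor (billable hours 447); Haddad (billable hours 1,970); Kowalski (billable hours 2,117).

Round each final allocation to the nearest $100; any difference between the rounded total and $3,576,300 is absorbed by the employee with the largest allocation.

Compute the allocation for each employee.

Andrade: $979,400 · Okafor: $256,000 · Haddad: $1,128,300 · Kowalski: $1,212,600

Billable hours total: 6,244.
Unrounded shares: Andrade 1,710/6,244 × $3,576,300 = 979,415.92; Okafor 447/6,244 × $3,576,300 = 256,022.76; Haddad 1,970/6,244 × $3,576,300 = 1,128,332.96; Kowalski 2,117/6,244 × $3,576,300 = 1,212,528.36.
After rounding ($100): Andrade $979,400; Okafor $256,000; Haddad $1,128,300; Kowalski $1,212,500. Sum = $3,576,200.
Difference $3,576,300 − $3,576,200 = +$100 applied to largest allocation (Kowalski): Kowalski becomes $1,212,600.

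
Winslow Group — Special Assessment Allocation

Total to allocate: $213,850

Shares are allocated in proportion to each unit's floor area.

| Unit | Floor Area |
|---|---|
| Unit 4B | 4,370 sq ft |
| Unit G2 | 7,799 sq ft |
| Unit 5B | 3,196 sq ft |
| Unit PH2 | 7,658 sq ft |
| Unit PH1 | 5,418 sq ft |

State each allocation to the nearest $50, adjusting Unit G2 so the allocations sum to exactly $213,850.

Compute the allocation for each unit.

Sum of floor area: 28,441.
Unrounded shares: Unit 4B 4,370/28,441 × $213,850 = 32,858.36; Unit G2 7,799/28,441 × $213,850 = 58,641.26; Unit 5B 3,196/28,441 × $213,850 = 24,030.96; Unit PH2 7,658/28,441 × $213,850 = 57,581.07; Unit PH1 5,418/28,441 × $213,850 = 40,738.35.
After rounding ($50): Unit 4B $32,850; Unit G2 $58,650; Unit 5B $24,050; Unit PH2 $57,600; Unit PH1 $40,750. Sum = $213,900.
Difference $213,850 − $213,900 = −$50 applied to Unit G2: Unit G2 becomes $58,600.

Unit 4B: $32,850; Unit G2: $58,600; Unit 5B: $24,050; Unit PH2: $57,600; Unit PH1: $40,750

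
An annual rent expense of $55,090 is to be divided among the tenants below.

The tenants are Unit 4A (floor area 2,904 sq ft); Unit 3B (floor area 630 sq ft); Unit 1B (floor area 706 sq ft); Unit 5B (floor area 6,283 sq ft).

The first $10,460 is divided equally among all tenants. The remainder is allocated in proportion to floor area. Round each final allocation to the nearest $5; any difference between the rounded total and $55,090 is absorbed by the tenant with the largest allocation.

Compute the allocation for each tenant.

$10,460 shared equally gives $2,615 per tenant.
Remainder $44,630 by floor area (total 10,523): Unit 4A 12,316.40 → $12,315; Unit 3B 2,671.95 → $2,670; Unit 1B 2,994.28 → $2,995; Unit 5B 26,647.37 → $26,645.
Rounding difference +$5 on remainder applied to Unit 5B.
Totals: Unit 4A $2,615 + $12,315 = $14,930; Unit 3B $2,615 + $2,670 = $5,285; Unit 1B $2,615 + $2,995 = $5,610; Unit 5B $2,615 + $26,650 = $29,265.

Unit 4A: $14,930 · Unit 3B: $5,285 · Unit 1B: $5,610 · Unit 5B: $29,265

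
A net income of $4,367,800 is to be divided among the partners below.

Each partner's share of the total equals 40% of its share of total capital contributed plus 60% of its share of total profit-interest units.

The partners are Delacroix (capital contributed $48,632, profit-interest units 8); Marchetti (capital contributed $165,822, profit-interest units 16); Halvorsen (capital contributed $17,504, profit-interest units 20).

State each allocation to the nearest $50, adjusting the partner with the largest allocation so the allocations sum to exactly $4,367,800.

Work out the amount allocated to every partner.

Delacroix: $842,800; Marchetti: $2,201,950; Halvorsen: $1,323,050

Totals — capital contributed 231,958, profit-interest units 44.
Composite weights (40% capital contributed + 60% profit-interest units): Delacroix 0.1930; Marchetti 0.5041; Halvorsen 0.3029.
Raw shares: Delacroix 842,786.08; Marchetti 2,201,954.67; Halvorsen 1,323,059.24.
After rounding ($50): Delacroix $842,800; Marchetti $2,201,950; Halvorsen $1,323,050. Sum = $4,367,800.
Rounded total matches; no reconciliation needed.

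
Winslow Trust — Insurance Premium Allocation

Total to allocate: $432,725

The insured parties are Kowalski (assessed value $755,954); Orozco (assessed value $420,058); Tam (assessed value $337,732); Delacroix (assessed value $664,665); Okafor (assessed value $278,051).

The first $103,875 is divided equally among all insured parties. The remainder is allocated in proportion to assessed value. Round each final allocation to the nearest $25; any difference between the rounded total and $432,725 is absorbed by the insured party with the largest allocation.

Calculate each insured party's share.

$103,875 shared equally gives $20,775 per insured party.
Remainder $328,850 by assessed value (total 2,456,460): Kowalski 101,200.70 → $101,200; Orozco 56,233.80 → $56,225; Tam 45,212.69 → $45,225; Delacroix 88,979.70 → $88,975; Okafor 37,223.11 → $37,225.
Totals: Kowalski $20,775 + $101,200 = $121,975; Orozco $20,775 + $56,225 = $77,000; Tam $20,775 + $45,225 = $66,000; Delacroix $20,775 + $88,975 = $109,750; Okafor $20,775 + $37,225 = $58,000.

Kowalski: $121,975 · Orozco: $77,000 · Tam: $66,000 · Delacroix: $109,750 · Okafor: $58,000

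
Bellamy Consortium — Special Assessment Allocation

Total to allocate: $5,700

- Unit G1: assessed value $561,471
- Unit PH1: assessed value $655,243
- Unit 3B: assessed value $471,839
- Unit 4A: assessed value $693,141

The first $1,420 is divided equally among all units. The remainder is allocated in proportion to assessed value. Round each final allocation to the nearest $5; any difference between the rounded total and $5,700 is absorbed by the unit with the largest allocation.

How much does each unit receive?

Unit G1: $1,365; Unit PH1: $1,530; Unit 3B: $1,205; Unit 4A: $1,600

$1,420 shared equally gives $355 per unit.
Remainder $4,280 by assessed value (total 2,381,694): Unit G1 1,008.99 → $1,010; Unit PH1 1,177.498 → $1,175; Unit 3B 847.91 → $850; Unit 4A 1,245.60 → $1,245.
Totals: Unit G1 $355 + $1,010 = $1,365; Unit PH1 $355 + $1,175 = $1,530; Unit 3B $355 + $850 = $1,205; Unit 4A $355 + $1,245 = $1,600.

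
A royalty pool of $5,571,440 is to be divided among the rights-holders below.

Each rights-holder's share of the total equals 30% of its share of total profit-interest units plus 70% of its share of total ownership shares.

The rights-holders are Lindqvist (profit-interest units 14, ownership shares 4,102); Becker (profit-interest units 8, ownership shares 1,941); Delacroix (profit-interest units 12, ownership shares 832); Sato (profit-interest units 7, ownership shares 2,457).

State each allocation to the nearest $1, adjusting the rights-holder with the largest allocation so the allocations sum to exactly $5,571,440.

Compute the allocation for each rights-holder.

Profit-interest units total 41; ownership shares total 9,332.
Blended shares (30% profit-interest units + 70% ownership shares): Lindqvist 0.4101; Becker 0.2041; Delacroix 0.1502; Sato 0.2355.
Raw shares: Lindqvist 2,285,031.29; Becker 1,137,311.33; Delacroix 836,907.14; Sato 1,312,190.23.
At nearest $1: Lindqvist $2,285,031; Becker $1,137,311; Delacroix $836,907; Sato $1,312,190. Sum = $5,571,439.
Difference $5,571,440 − $5,571,439 = +$1 applied to largest allocation (Lindqvist): Lindqvist becomes $2,285,032.

Lindqvist: $2,285,032 · Becker: $1,137,311 · Delacroix: $836,907 · Sato: $1,312,190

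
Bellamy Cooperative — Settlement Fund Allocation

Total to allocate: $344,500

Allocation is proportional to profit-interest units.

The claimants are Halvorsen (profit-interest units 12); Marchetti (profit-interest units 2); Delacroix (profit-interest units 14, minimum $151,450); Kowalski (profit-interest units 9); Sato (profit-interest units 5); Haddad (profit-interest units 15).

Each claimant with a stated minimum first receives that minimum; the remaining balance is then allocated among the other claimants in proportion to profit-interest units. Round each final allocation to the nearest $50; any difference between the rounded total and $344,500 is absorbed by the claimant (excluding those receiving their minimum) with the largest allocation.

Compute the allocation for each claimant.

Fund the minimums — Delacroix $151,450. Residual $193,050.
Residual split over remaining profit-interest units 43: Halvorsen 53,874.42 → $53,850; Marchetti 8,979.07 → $9,000; Kowalski 40,405.81 → $40,400; Sato 22,447.67 → $22,450; Haddad 67,343.02 → $67,350.

Halvorsen: $53,850 · Marchetti: $9,000 · Delacroix: $151,450 · Kowalski: $40,400 · Sato: $22,450 · Haddad: $67,350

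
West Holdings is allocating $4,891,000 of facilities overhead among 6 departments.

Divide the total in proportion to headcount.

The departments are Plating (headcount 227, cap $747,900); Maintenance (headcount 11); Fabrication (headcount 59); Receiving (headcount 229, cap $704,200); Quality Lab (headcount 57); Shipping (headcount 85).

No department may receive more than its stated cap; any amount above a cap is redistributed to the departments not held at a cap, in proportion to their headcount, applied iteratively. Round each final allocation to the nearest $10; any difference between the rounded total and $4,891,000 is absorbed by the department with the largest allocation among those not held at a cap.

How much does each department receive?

Sum of headcount: 668.
Proportional shares (ignoring caps): Plating 1,662,061.38; Maintenance 80,540.42; Fabrication 431,989.52; Receiving 1,676,705.09; Quality Lab 417,345.81; Shipping 622,357.78.
Capped: Plating ($747,900), Receiving ($704,200); balance $3,438,900 reallocated over remaining headcount 212.
Remaining shares: Maintenance 178,433.49 → $178,430; Fabrication 957,052.36 → $957,050; Quality Lab 924,609.91 → $924,610; Shipping 1,378,804.25 → $1,378,800.
Rounding difference +$10 applied to Shipping → $1,378,810.

Plating: $747,900 · Maintenance: $178,430 · Fabrication: $957,050 · Receiving: $704,200 · Quality Lab: $924,610 · Shipping: $1,378,810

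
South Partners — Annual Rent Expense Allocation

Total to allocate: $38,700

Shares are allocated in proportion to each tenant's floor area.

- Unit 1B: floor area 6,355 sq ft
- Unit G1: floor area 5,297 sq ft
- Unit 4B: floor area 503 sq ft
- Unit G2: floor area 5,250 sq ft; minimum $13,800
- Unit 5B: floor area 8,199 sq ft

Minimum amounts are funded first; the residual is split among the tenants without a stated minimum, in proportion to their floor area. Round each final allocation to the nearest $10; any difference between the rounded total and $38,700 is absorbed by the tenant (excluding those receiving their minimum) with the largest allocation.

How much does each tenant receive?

Minimums first: Unit G2 $13,800. Remaining pool $24,900.
Remaining pool split over remaining floor area 20,354: Unit 1B 7,774.37 → $7,770; Unit G1 6,480.07 → $6,480; Unit 4B 615.34 → $620; Unit 5B 10,030.22 → $10,030.

Unit 1B: $7,770 | Unit G1: $6,480 | Unit 4B: $620 | Unit G2: $13,800 | Unit 5B: $10,030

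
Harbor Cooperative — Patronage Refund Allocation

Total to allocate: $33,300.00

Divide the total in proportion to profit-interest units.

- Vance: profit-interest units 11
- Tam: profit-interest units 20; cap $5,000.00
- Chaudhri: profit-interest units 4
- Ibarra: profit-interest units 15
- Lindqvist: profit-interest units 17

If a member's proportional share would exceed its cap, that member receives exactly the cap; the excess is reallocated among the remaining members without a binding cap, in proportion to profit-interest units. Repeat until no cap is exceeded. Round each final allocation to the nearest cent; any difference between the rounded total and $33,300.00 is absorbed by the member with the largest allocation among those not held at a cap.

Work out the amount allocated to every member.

Vance: $6,623.40 | Tam: $5,000.00 | Chaudhri: $2,408.51 | Ibarra: $9,031.91 | Lindqvist: $10,236.18

Combined profit-interest units = 67.
Proportional shares (ignoring caps): Vance 5,467.1642; Tam 9,940.2985; Chaudhri 1,988.0597; Ibarra 7,455.2239; Lindqvist 8,449.2537.
Capped: Tam ($5,000.00); remaining pool $28,300.00 reallocated over remaining profit-interest units 47.
Shares after redistribution: Vance 6,623.4043 → $6,623.40; Chaudhri 2,408.5106 → $2,408.51; Ibarra 9,031.9149 → $9,031.91; Lindqvist 10,236.1702 → $10,236.17.
Rounding difference +$0.01 applied to Lindqvist → $10,236.18.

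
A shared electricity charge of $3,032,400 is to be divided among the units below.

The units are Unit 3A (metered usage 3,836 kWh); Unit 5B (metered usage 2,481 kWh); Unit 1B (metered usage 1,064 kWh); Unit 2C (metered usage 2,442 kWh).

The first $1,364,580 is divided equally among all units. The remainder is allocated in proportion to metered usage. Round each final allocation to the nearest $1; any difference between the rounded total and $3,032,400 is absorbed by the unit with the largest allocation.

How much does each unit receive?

$1,364,580 shared equally gives $341,145 per unit.
Remainder $1,667,820 by metered usage (total 9,823): Unit 3A 651,303.83 → $651,304; Unit 5B 421,242.13 → $421,242; Unit 1B 180,653.62 → $180,654; Unit 2C 414,620.43 → $414,620.
Totals: Unit 3A $341,145 + $651,304 = $992,449; Unit 5B $341,145 + $421,242 = $762,387; Unit 1B $341,145 + $180,654 = $521,799; Unit 2C $341,145 + $414,620 = $755,765.

Unit 3A: $992,449 · Unit 5B: $762,387 · Unit 1B: $521,799 · Unit 2C: $755,765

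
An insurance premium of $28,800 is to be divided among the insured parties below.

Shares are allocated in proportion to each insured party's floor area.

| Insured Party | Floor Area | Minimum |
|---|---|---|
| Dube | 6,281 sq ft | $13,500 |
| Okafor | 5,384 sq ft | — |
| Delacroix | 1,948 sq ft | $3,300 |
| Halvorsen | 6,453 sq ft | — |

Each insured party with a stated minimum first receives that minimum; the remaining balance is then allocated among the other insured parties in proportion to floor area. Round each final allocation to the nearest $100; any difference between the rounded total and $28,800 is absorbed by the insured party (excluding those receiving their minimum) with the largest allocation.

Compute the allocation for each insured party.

Dube: $13,500 | Okafor: $5,500 | Delacroix: $3,300 | Halvorsen: $6,500

Guaranteed amounts: Dube $13,500; Delacroix $3,300. Remaining pool $12,000.
Remaining pool split over remaining floor area 11,837: Okafor 5,458.14 → $5,500; Halvorsen 6,541.86 → $6,500.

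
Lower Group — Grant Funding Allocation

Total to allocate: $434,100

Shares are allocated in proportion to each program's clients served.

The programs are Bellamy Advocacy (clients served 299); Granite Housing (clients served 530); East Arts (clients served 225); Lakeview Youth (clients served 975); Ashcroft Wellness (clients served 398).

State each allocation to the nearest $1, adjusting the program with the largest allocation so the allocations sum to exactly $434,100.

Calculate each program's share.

Bellamy Advocacy: $53,480; Granite Housing: $94,797; East Arts: $40,244; Lakeview Youth: $174,392; Ashcroft Wellness: $71,187

Total clients served = 2,427.
Proportional shares: Bellamy Advocacy 299/2,427 × $434,100 = 53,479.98; Granite Housing 530/2,427 × $434,100 = 94,797.28; East Arts 225/2,427 × $434,100 = 40,244.13; Lakeview Youth 975/2,427 × $434,100 = 174,391.22; Ashcroft Wellness 398/2,427 × $434,100 = 71,187.39.
After rounding ($1): Bellamy Advocacy $53,480; Granite Housing $94,797; East Arts $40,244; Lakeview Youth $174,391; Ashcroft Wellness $71,187. Sum = $434,099.
Difference $434,100 − $434,099 = +$1 applied to largest allocation (Lakeview Youth): Lakeview Youth becomes $174,392.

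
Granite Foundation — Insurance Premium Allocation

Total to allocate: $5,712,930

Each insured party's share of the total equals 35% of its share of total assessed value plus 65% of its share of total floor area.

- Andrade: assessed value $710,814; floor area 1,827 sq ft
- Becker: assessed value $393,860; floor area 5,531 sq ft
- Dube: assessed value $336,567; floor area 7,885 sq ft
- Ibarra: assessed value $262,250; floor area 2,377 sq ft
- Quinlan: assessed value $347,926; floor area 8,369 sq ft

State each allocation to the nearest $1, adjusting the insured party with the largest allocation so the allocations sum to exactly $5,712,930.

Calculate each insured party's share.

Assessed value total 2,051,417; floor area total 25,989.
Combined weights (35% assessed value + 65% floor area): Andrade 0.1670; Becker 0.2055; Dube 0.2546; Ibarra 0.1042; Quinlan 0.2687.
Pro-rata amounts: Andrade 953,882.17; Becker 1,174,186.89; Dube 1,454,691.37; Ibarra 595,250.83; Quinlan 1,534,918.75.
Rounded to nearest $1: Andrade $953,882; Becker $1,174,187; Dube $1,454,691; Ibarra $595,251; Quinlan $1,534,919. Sum = $5,712,930.
No rounding difference to absorb.

Andrade: $953,882 | Becker: $1,174,187 | Dube: $1,454,691 | Ibarra: $595,251 | Quinlan: $1,534,919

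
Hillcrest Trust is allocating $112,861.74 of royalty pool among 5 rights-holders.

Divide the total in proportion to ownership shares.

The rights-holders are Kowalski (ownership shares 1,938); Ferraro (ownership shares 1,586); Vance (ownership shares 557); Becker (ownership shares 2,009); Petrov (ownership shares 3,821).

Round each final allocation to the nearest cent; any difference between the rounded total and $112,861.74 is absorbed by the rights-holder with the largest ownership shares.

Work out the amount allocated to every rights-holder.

Sum of ownership shares: 1,938 + 1,586 + 557 + 2,009 + 3,821 = 9,911.
Proportional shares: Kowalski 22,069.0195; Ferraro 18,060.6114; Vance 6,342.8503; Becker 22,877.5336; Petrov 43,511.7252.
Rounded to nearest cent: Kowalski $22,069.02; Ferraro $18,060.61; Vance $6,342.85; Becker $22,877.53; Petrov $43,511.73. Sum = $112,861.74.
No rounding difference to absorb.

Kowalski: $22,069.02 · Ferraro: $18,060.61 · Vance: $6,342.85 · Becker: $22,877.53 · Petrov: $43,511.73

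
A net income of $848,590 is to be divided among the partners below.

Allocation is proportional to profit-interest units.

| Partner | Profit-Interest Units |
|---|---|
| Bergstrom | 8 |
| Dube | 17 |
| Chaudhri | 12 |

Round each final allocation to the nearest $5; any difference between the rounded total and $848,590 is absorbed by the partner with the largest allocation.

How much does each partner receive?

Sum of profit-interest units: 37.
Proportional shares: Bergstrom 8/37 × $848,590 = 183,478.92; Dube 17/37 × $848,590 = 389,892.70; Chaudhri 12/37 × $848,590 = 275,218.38.
At nearest $5: Bergstrom $183,480; Dube $389,895; Chaudhri $275,220. Sum = $848,595.
Difference $848,590 − $848,595 = −$5 applied to largest allocation (Dube): Dube becomes $389,890.

Bergstrom: $183,480; Dube: $389,890; Chaudhri: $275,220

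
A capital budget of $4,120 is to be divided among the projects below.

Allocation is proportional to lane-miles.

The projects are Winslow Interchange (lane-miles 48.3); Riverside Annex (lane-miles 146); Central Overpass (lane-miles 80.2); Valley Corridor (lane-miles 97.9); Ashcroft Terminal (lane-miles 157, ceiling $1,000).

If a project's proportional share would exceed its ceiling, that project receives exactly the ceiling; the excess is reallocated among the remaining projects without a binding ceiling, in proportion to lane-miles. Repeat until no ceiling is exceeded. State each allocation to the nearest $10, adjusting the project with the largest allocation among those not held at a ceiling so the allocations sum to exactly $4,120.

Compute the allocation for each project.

Total lane-miles = 529.4.
Proportional shares (ignoring caps): Winslow Interchange 375.89; Riverside Annex 1,136.23; Central Overpass 624.15; Valley Corridor 761.90; Ashcroft Terminal 1,221.84.
Held at cap: Ashcroft Terminal ($1,000); balance $3,120 reallocated over remaining lane-miles 372.4.
Remaining shares: Winslow Interchange 404.66 → $400; Riverside Annex 1,223.20 → $1,220; Central Overpass 671.92 → $670; Valley Corridor 820.21 → $820.
Rounding difference +$10 applied to Riverside Annex → $1,230.

Winslow Interchange: $400; Riverside Annex: $1,230; Central Overpass: $670; Valley Corridor: $820; Ashcroft Terminal: $1,000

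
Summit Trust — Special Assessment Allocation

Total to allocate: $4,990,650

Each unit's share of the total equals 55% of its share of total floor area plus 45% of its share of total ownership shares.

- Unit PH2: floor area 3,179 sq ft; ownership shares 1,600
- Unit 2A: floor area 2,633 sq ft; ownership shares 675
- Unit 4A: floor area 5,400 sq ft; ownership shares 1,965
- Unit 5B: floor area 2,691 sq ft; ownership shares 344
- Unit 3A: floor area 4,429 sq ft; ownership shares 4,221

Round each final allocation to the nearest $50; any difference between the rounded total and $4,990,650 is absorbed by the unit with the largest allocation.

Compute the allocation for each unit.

Totals — floor area 18,332, ownership shares 8,805.
Composite weights (55% floor area + 45% ownership shares): Unit PH2 0.1771; Unit 2A 0.1135; Unit 4A 0.2624; Unit 5B 0.0983; Unit 3A 0.3486.
Unrounded shares: Unit PH2 884,086.95; Unit 2A 566,404.79; Unit 4A 1,309,734.59; Unit 5B 490,664.70; Unit 3A 1,739,758.98.
At nearest $50: Unit PH2 $884,100; Unit 2A $566,400; Unit 4A $1,309,750; Unit 5B $490,650; Unit 3A $1,739,750. Sum = $4,990,650.
Sum already equals the total — no adjustment.

Unit PH2: $884,100; Unit 2A: $566,400; Unit 4A: $1,309,750; Unit 5B: $490,650; Unit 3A: $1,739,750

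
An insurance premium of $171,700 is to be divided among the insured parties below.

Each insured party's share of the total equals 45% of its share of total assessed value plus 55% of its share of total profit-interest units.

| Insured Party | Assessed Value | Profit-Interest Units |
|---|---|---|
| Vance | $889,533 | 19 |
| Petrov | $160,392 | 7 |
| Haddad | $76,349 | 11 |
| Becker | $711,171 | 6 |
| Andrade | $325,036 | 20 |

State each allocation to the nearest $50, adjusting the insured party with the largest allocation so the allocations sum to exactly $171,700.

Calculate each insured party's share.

Vance: $60,300; Petrov: $16,200; Haddad: $19,200; Becker: $34,400; Andrade: $41,600

Totals — assessed value 2,162,481, profit-interest units 63.
Blended shares (45% assessed value + 55% profit-interest units): Vance 0.3510; Petrov 0.0945; Haddad 0.1119; Becker 0.2004; Andrade 0.2422.
Pro-rata amounts: Vance 60,263.23; Petrov 16,223.55; Haddad 19,216.58; Becker 34,403.80; Andrade 41,592.83.
Rounded to nearest $50: Vance $60,250; Petrov $16,200; Haddad $19,200; Becker $34,400; Andrade $41,600. Sum = $171,650.
Difference $171,700 − $171,650 = +$50 applied to largest allocation (Vance): Vance becomes $60,300.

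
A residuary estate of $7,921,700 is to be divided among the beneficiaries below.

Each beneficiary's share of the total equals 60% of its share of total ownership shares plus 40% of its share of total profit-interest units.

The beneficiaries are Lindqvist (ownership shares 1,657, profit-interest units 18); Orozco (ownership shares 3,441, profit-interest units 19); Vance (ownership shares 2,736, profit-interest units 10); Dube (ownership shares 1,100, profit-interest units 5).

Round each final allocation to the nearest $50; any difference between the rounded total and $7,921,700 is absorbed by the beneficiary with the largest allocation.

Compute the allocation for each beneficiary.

Lindqvist: $1,978,400; Orozco: $2,988,450; Vance: $2,064,950; Dube: $889,900

Ownership shares total 8,934; profit-interest units total 52.
Combined weights (60% ownership shares + 40% profit-interest units): Lindqvist 0.2497; Orozco 0.3772; Vance 0.2607; Dube 0.1123.
Raw shares: Lindqvist 1,978,399.25; Orozco 2,988,449.76; Vance 2,064,953.96; Dube 889,897.02.
After rounding ($50): Lindqvist $1,978,400; Orozco $2,988,450; Vance $2,064,950; Dube $889,900. Sum = $7,921,700.
Sum already equals the total — no adjustment.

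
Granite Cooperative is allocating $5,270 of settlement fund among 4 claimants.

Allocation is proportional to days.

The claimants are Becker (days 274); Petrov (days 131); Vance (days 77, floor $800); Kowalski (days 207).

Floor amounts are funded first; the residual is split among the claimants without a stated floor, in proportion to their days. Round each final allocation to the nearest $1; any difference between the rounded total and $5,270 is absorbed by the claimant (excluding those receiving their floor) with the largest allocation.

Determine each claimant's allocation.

Becker: $2,001 | Petrov: $957 | Vance: $800 | Kowalski: $1,512

Fund the minimums — Vance $800. Residual $4,470.
Residual split over remaining days 612: Becker 2,001.27 → $2,001; Petrov 956.81 → $957; Kowalski 1,511.91 → $1,512.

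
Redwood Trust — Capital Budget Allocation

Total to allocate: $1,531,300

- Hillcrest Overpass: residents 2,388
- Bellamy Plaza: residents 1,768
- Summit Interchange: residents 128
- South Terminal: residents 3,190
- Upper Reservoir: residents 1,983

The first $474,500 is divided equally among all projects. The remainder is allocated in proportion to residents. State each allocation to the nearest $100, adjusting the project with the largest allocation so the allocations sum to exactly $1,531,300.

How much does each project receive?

Hillcrest Overpass: $361,800 | Bellamy Plaza: $292,500 | Summit Interchange: $109,200 | South Terminal: $451,300 | Upper Reservoir: $316,500

First tranche $474,500 split equally: $94,900 each.
Remainder $1,056,800 by residents (total 9,457): Hillcrest Overpass 266,854.01 → $266,900; Bellamy Plaza 197,570.31 → $197,600; Summit Interchange 14,303.73 → $14,300; South Terminal 356,475.84 → $356,500; Upper Reservoir 221,596.11 → $221,600.
Rounding difference −$100 on remainder applied to South Terminal.
Totals: Hillcrest Overpass $94,900 + $266,900 = $361,800; Bellamy Plaza $94,900 + $197,600 = $292,500; Summit Interchange $94,900 + $14,300 = $109,200; South Terminal $94,900 + $356,400 = $451,300; Upper Reservoir $94,900 + $221,600 = $316,500.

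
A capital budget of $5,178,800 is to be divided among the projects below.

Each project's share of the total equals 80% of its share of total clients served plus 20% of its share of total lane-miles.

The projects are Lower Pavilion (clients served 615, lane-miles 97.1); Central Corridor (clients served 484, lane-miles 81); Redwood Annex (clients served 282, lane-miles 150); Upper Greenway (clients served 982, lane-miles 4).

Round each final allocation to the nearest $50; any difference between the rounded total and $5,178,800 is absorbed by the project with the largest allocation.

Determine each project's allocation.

Lower Pavilion: $1,381,100 | Central Corridor: $1,101,200 | Redwood Annex: $962,250 | Upper Greenway: $1,734,250

Totals — clients served 2,363, lane-miles 332.1.
Combined weights (80% clients served + 20% lane-miles): Lower Pavilion 0.2667; Central Corridor 0.2126; Redwood Annex 0.1858; Upper Greenway 0.3349.
Proportional shares: Lower Pavilion 1,381,114.83; Central Corridor 1,101,219.97; Redwood Annex 962,252.60; Upper Greenway 1,734,212.60.
After rounding ($50): Lower Pavilion $1,381,100; Central Corridor $1,101,200; Redwood Annex $962,250; Upper Greenway $1,734,200. Sum = $5,178,750.
Difference $5,178,800 − $5,178,750 = +$50 applied to largest allocation (Upper Greenway): Upper Greenway becomes $1,734,250.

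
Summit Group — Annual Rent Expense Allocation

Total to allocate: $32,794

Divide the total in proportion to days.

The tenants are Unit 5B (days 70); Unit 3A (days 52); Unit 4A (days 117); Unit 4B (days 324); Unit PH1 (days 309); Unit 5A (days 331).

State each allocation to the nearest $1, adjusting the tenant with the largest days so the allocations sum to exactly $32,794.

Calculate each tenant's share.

Total days = 1,203.
Pro-rata amounts: Unit 5B 70/1,203 × $32,794 = 1,908.21; Unit 3A 52/1,203 × $32,794 = 1,417.53; Unit 4A 117/1,203 × $32,794 = 3,189.44; Unit 4B 324/1,203 × $32,794 = 8,832.30; Unit PH1 309/1,203 × $32,794 = 8,423.40; Unit 5A 331/1,203 × $32,794 = 9,023.12.
At nearest $1: Unit 5B $1,908; Unit 3A $1,418; Unit 4A $3,189; Unit 4B $8,832; Unit PH1 $8,423; Unit 5A $9,023. Sum = $32,793.
Difference $32,794 − $32,793 = +$1 applied to largest days (Unit 5A): Unit 5A becomes $9,024.

Unit 5B: $1,908 · Unit 3A: $1,418 · Unit 4A: $3,189 · Unit 4B: $8,832 · Unit PH1: $8,423 · Unit 5A: $9,024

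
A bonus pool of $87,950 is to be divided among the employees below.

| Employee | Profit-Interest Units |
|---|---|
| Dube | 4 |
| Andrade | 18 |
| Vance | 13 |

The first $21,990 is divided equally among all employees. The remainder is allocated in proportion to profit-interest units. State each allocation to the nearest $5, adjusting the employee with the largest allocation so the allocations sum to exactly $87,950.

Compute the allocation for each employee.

Equal tier: $21,990 ÷ 3 = $7,330 apiece.
Remainder $65,960 by profit-interest units (total 35): Dube 7,538.29 → $7,540; Andrade 33,922.29 → $33,920; Vance 24,499.43 → $24,500.
Totals: Dube $7,330 + $7,540 = $14,870; Andrade $7,330 + $33,920 = $41,250; Vance $7,330 + $24,500 = $31,830.

Dube: $14,870; Andrade: $41,250; Vance: $31,830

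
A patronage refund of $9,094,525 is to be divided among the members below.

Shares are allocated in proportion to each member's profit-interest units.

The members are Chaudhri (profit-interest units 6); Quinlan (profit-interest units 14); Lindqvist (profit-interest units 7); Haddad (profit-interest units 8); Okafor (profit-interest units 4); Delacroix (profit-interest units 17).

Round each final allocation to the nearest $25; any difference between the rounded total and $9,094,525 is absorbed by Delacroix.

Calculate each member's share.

Chaudhri: $974,425; Quinlan: $2,273,625; Lindqvist: $1,136,825; Haddad: $1,299,225; Okafor: $649,600; Delacroix: $2,760,825

Sum of profit-interest units: 56.
Raw shares: Chaudhri 6/56 × $9,094,525 = 974,413.39; Quinlan 14/56 × $9,094,525 = 2,273,631.25; Lindqvist 7/56 × $9,094,525 = 1,136,815.62; Haddad 8/56 × $9,094,525 = 1,299,217.86; Okafor 4/56 × $9,094,525 = 649,608.93; Delacroix 17/56 × $9,094,525 = 2,760,837.95.
After rounding ($25): Chaudhri $974,425; Quinlan $2,273,625; Lindqvist $1,136,825; Haddad $1,299,225; Okafor $649,600; Delacroix $2,760,850. Sum = $9,094,550.
Difference $9,094,525 − $9,094,550 = −$25 applied to Delacroix: Delacroix becomes $2,760,825.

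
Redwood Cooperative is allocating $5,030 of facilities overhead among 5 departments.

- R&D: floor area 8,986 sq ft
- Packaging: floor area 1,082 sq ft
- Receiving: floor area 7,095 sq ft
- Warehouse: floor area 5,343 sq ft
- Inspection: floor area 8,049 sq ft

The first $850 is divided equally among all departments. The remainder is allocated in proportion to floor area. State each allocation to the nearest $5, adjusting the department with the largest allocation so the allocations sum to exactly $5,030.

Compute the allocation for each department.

R&D: $1,400 | Packaging: $320 | Receiving: $1,140 | Warehouse: $900 | Inspection: $1,270

Equal tier: $850 ÷ 5 = $170 apiece.
Remainder $4,180 by floor area (total 30,555): R&D 1,229.31 → $1,230; Packaging 148.02 → $150; Receiving 970.61 → $970; Warehouse 730.94 → $730; Inspection 1,101.12 → $1,100.
Totals: R&D $170 + $1,230 = $1,400; Packaging $170 + $150 = $320; Receiving $170 + $970 = $1,140; Warehouse $170 + $730 = $900; Inspection $170 + $1,100 = $1,270.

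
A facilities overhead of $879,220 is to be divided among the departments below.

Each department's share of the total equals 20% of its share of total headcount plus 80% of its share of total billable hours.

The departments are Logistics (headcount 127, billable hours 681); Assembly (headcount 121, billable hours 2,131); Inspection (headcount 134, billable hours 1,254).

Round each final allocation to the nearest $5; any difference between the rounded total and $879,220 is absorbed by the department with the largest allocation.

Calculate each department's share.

Logistics: $176,265; Assembly: $424,340; Inspection: $278,615

Headcount total 382; billable hours total 4,066.
Blended shares (20% headcount + 80% billable hours): Logistics 0.2005; Assembly 0.4826; Inspection 0.3169.
Raw shares: Logistics 176,267.19; Assembly 424,340.27; Inspection 278,612.54.
After rounding ($5): Logistics $176,265; Assembly $424,340; Inspection $278,615. Sum = $879,220.
No rounding difference to absorb.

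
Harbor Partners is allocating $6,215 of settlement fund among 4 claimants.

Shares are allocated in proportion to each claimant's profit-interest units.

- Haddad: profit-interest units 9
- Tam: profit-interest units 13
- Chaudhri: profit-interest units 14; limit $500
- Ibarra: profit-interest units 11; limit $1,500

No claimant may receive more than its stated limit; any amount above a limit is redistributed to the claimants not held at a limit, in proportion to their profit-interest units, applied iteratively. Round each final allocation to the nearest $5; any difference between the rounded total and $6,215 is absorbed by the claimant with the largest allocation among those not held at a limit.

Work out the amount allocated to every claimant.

Total profit-interest units = 47.
Pro-rata shares before constraints: Haddad 1,190.11; Tam 1,719.04; Chaudhri 1,851.28; Ibarra 1,454.57.
Held at cap: Chaudhri ($500); remaining pool $5,715 reallocated over remaining profit-interest units 33.
Held at cap: Ibarra ($1,500); remaining pool $4,215 reallocated over remaining profit-interest units 22.
Remaining shares: Haddad 1,724.32 → $1,725; Tam 2,490.68 → $2,490.

Haddad: $1,725 | Tam: $2,490 | Chaudhri: $500 | Ibarra: $1,500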